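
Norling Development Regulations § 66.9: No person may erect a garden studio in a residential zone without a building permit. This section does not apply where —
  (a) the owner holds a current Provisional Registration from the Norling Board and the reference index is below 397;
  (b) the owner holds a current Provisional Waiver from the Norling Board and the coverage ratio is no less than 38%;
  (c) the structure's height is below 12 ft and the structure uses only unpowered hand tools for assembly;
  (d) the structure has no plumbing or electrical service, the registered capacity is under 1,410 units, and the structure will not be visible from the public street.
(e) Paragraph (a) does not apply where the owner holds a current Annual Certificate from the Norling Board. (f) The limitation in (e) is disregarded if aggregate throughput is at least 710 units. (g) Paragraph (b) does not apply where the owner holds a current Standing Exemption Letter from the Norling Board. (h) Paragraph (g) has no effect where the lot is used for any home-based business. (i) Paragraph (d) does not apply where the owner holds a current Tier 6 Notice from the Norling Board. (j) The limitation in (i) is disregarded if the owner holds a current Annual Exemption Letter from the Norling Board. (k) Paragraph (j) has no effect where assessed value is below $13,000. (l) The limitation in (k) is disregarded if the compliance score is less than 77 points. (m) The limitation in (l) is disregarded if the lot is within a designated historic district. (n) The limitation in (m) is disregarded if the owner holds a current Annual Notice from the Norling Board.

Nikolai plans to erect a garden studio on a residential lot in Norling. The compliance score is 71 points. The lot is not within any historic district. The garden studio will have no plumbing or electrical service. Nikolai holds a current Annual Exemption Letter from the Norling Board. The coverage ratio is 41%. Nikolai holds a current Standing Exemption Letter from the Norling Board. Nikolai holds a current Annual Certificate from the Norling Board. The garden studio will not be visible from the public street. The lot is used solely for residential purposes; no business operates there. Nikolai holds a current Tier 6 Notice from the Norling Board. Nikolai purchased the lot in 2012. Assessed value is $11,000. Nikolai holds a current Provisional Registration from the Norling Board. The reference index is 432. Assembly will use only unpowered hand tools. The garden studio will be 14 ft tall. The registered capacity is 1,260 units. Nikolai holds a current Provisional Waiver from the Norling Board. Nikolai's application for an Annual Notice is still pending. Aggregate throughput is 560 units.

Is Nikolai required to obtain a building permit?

No — exception (d) applies; Nikolai does not need a building permit.

Exception (a) does not apply: the reference index is 432, not below 397.
Exception (b): a current Provisional Waiver is held; the coverage ratio is 41%, meeting the 38% threshold — every condition holds. But: (g) operates — a current Standing Exemption Letter is held. (h) does not operate here (the lot is solely residential), so (g) stands. (b) is therefore removed.
Exception (c) fails — the structure's height is 14 ft, not below 12 ft.
Exception (d): there is no plumbing or electrical service; the registered capacity is 1,260 units, under the 1,410 units limit; the structure will not be visible from the street — every condition holds. Considering the limiting provisions: (i) is triggered (a current Tier 6 Notice is held), but is displaced by (j): (j) applies — a current Annual Exemption Letter is held. (k) would limit (j) — assessed value is $11,000, below the $13,000 limit — but (l) sets (k) aside: (l) is engaged — the compliance score is 71 points, less than the 77 points limit. (m) is inapplicable (the lot is not in a historic district), so (l) stands. (d) remains available.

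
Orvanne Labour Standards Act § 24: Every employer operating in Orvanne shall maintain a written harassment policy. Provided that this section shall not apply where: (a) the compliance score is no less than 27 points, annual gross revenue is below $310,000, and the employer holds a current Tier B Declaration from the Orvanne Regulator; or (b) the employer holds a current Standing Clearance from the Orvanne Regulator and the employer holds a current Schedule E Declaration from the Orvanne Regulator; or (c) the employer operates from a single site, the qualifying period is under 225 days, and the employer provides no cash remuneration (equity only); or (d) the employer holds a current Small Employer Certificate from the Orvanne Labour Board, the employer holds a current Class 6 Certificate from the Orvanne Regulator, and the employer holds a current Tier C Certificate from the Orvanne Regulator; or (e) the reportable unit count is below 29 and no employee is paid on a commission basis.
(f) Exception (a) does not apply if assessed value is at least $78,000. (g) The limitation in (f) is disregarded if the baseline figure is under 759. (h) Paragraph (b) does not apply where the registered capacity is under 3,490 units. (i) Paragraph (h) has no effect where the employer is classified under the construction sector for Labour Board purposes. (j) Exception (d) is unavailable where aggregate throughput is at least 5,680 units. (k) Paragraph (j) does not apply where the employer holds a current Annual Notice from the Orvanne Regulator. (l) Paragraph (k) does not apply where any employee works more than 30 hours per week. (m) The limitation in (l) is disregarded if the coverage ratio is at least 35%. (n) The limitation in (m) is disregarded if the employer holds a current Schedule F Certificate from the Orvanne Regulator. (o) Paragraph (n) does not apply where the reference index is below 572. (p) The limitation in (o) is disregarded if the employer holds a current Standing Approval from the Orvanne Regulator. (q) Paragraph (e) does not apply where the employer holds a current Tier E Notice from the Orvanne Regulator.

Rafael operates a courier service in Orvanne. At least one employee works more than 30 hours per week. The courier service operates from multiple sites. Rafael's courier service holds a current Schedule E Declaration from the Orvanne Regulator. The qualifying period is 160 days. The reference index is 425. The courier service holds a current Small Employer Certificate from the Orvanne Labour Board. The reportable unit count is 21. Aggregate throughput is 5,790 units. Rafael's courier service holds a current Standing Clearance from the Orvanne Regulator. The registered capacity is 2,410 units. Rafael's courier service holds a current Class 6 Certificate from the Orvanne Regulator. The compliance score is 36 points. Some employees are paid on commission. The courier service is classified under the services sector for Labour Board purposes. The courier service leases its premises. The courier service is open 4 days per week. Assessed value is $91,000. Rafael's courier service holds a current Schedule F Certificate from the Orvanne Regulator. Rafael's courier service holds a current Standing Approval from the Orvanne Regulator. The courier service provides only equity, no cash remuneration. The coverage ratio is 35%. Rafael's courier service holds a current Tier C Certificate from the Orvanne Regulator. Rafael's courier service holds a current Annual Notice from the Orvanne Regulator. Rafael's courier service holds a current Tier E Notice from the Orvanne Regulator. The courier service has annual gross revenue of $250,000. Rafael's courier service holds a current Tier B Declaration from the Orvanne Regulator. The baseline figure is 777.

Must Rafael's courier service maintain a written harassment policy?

Yes — Rafael's courier service must maintain a written harassment policy.

All of (a)'s requirements are met (the compliance score is 36 points, meeting the 27 points threshold; annual gross revenue is $250,000, below the $310,000 limit; a current Tier B Declaration is held). But: (f) applies — assessed value is $91,000, meeting the $78,000 threshold. (g), which would lift (f), is not triggered — the baseline figure is 777, not under 759. (a) is therefore removed.
Exception (b)'s conditions are all satisfied: a current Standing Clearance is held; a current Schedule E Declaration is held. However, paragraphs (h)–(i) must be considered: (h) operates against (b): the registered capacity is 2,410 units, under the 3,490 units limit. (i) is inapplicable (the courier service is classified under the services sector), so (h) stands. Exception (b) does not apply.
Exception (c) requires that the employer operates from a single site; but the employer operates from multiple sites, so (c) is unavailable.
Exception (d): a current Small Employer Certificate is held; a current Class 6 Certificate is held; a current Tier C Certificate is held — every condition holds. But applying paragraphs (j)–(p): (j) is triggered — aggregate throughput is 5,790 units, meeting the 5,680 units threshold. (k) would limit (j) — a current Annual Notice is held — but (l) sets (k) aside: (l) operates against (k): at least one employee exceeds 30 hours/week. (m) is triggered (the coverage ratio is 35%, meeting the 35% threshold), but is displaced by (n): (n) operates against (m): a current Schedule F Certificate is held. (o) would limit (n) — the reference index is 425, below the 572 limit — but (p) sets (o) aside: (p) operates against (o): a current Standing Approval is held. (d) is therefore removed.
Exception (e) does not apply: some employees are paid on commission.
No exception is made out. Rafael's courier service falls within the general rule.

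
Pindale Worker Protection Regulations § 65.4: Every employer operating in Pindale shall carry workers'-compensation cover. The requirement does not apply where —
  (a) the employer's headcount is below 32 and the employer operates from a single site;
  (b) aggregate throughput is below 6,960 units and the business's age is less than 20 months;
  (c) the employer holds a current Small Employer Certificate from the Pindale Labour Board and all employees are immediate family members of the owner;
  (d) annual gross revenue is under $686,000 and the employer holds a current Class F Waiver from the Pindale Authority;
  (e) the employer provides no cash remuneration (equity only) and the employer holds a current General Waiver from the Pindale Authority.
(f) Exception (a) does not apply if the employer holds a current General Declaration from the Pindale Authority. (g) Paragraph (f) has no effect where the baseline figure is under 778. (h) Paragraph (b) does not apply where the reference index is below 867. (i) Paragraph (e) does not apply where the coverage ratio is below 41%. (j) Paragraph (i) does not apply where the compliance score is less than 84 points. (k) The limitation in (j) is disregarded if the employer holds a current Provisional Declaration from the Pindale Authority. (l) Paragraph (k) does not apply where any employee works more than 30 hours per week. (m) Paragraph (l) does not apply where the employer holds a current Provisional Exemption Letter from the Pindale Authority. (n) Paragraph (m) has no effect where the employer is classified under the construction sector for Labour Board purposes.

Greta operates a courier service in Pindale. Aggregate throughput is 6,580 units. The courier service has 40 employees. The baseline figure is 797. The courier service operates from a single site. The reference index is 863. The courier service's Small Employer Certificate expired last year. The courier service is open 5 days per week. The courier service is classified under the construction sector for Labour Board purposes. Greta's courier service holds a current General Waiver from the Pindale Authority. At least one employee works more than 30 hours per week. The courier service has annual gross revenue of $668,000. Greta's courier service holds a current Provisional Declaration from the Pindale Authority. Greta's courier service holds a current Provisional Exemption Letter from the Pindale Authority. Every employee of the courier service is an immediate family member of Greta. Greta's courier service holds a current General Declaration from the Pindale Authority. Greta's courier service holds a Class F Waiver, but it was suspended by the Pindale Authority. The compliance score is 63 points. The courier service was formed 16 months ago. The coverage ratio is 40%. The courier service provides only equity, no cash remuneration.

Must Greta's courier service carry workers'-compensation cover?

Exception (a) requires that the employer's headcount is below 32; but the employer's headcount is 40, not below 32, so (a) is unavailable.
All of (b)'s requirements are met (aggregate throughput is 6,580 units, below the 6,960 units limit; the business's age is 16 months, less than the 20 months limit). But applying paragraph (h): (h) applies — the reference index is 863, below the 867 limit. So (b) is unavailable.
Exception (c) fails — the Small Employer Certificate has expired.
Exception (d) fails — no current Class F Waiver is held.
Exception (e): remuneration is equity-only; a current General Waiver is held — every condition holds. Under paragraphs (i)–(n): (i) would limit (e) — the coverage ratio is 40%, below the 41% limit — but (j) sets (i) aside: (j) operates against (i): the compliance score is 63 points, less than the 84 points limit. (k) operates (a current Provisional Declaration is held), but yields to (l): (l) operates — at least one employee exceeds 30 hours/week. (m) would limit (l) — a current Provisional Exemption Letter is held — but (n) sets (m) aside: (n) applies — the courier service is classified under the construction sector. (e) remains available.

No — exception (e) applies; Greta's courier service is not required to carry workers'-compensation cover.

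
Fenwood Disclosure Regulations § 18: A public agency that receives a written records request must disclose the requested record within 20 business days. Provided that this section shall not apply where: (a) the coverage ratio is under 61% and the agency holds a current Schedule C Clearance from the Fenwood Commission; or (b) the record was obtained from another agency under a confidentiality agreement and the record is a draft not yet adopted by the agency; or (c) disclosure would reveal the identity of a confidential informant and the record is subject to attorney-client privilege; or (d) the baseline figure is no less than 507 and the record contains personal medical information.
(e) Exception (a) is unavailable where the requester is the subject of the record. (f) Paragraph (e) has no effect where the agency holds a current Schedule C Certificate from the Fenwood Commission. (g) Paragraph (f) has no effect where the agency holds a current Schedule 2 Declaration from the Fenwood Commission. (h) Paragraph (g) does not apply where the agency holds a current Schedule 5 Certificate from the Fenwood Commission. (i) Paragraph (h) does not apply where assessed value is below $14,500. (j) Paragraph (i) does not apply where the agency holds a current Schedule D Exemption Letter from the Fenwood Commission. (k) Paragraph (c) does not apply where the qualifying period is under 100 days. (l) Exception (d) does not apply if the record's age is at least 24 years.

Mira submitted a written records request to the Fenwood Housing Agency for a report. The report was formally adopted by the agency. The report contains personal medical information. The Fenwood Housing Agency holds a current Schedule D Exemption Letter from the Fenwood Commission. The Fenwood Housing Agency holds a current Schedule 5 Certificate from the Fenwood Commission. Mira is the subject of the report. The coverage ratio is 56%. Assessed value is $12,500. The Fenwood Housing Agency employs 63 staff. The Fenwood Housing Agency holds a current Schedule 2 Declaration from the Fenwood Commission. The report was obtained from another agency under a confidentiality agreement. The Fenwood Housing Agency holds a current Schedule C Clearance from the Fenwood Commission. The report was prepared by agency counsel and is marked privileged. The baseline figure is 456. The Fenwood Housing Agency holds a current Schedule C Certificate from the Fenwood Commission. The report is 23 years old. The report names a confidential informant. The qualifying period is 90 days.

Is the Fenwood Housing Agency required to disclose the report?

No — exception (a) applies; the Fenwood Housing Agency is not required to disclose the report.

Exception (a) is satisfied on its face — the coverage ratio is 56%, under the 61% limit; a current Schedule C Clearance is held. Applying paragraphs (e)–(j): (e) is triggered (Mira is the subject of the report), but is set aside by (f): (f) operates against (e): a current Schedule C Certificate is held. (g) would limit (f) — a current Schedule 2 Declaration is held — but (h) sets (g) aside: (h) applies — a current Schedule 5 Certificate is held. (i) operates (assessed value is $12,500, below the $14,500 limit), but is set aside by (j): (j) operates against (i): a current Schedule D Exemption Letter is held. (a) remains available.
Exception (b) requires that the record is a draft not yet adopted by the agency; but the report has been formally adopted, so (b) is unavailable.
Exception (c) is satisfied on its face — the report names a confidential informant; the report is privileged. However, paragraph (k) must be considered: (k) operates against (c): the qualifying period is 90 days, under the 100 days limit. Exception (c) does not apply.
Exception (d) does not apply: the baseline figure is 456, short of 507.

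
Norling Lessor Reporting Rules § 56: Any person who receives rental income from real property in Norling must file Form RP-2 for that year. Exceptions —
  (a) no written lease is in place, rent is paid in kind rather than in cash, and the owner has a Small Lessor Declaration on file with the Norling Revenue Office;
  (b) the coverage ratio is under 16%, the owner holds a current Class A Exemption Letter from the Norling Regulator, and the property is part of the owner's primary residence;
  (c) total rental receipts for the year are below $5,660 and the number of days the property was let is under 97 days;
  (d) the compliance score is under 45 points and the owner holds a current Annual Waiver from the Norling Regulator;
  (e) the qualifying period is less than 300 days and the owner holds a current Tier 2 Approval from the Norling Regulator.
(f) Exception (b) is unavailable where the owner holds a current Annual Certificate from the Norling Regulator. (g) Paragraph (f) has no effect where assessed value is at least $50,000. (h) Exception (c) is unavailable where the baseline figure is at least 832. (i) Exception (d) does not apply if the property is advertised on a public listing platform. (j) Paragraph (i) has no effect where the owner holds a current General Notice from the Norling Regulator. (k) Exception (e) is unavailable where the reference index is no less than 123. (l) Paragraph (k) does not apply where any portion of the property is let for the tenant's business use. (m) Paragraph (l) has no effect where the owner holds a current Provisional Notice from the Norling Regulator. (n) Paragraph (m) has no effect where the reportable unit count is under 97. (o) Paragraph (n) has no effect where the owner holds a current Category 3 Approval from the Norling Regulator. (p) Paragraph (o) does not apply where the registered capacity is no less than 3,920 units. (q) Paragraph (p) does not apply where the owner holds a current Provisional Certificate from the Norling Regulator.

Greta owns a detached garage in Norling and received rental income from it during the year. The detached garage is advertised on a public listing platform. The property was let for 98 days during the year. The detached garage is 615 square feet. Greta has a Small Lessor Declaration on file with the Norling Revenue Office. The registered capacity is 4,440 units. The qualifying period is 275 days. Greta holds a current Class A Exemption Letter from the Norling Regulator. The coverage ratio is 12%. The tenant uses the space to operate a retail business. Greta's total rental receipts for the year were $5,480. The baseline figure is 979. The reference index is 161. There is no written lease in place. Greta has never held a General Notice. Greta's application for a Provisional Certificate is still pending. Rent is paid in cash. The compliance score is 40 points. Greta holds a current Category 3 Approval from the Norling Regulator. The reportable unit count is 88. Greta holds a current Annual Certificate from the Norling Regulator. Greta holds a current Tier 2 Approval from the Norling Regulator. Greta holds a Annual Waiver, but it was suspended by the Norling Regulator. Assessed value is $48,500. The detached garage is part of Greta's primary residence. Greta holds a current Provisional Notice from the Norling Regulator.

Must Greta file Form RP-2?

Exception (a) fails — rent is paid in cash.
Exception (b): the coverage ratio is 12%, under the 16% limit; a current Class A Exemption Letter is held; the detached garage is part of the primary residence — every condition holds. However, paragraphs (f)–(g) must be considered: (f) operates against (b): a current Annual Certificate is held. (g), which would lift (f), is not triggered — assessed value is $48,500, short of $50,000. So (b) is unavailable.
Exception (c) requires that the number of days the property was let is under 97 days; but the number of days the property was let is 98 days, not under 97 days, so (c) is unavailable.
Exception (d) does not apply: there is no Annual Waiver in force.
Exception (e): the qualifying period is 275 days, less than the 300 days limit; a current Tier 2 Approval is held — every condition holds. Applying paragraphs (k)–(q): (k) applies (the reference index is 161, meeting the 123 threshold), but is displaced by (l): (l) applies — the space is let for business use. (m) applies (a current Provisional Notice is held), but is displaced by (n): (n) is triggered — the reportable unit count is 88, under the 97 limit. (o) applies (a current Category 3 Approval is held), but is set aside by (p): (p) operates against (o): the registered capacity is 4,440 units, meeting the 3,920 units threshold. (q) is inapplicable (no current Provisional Certificate is held), so (p) stands. Exception (e) stands.

No — exception (e) applies; Greta is not required to file Form RP-2.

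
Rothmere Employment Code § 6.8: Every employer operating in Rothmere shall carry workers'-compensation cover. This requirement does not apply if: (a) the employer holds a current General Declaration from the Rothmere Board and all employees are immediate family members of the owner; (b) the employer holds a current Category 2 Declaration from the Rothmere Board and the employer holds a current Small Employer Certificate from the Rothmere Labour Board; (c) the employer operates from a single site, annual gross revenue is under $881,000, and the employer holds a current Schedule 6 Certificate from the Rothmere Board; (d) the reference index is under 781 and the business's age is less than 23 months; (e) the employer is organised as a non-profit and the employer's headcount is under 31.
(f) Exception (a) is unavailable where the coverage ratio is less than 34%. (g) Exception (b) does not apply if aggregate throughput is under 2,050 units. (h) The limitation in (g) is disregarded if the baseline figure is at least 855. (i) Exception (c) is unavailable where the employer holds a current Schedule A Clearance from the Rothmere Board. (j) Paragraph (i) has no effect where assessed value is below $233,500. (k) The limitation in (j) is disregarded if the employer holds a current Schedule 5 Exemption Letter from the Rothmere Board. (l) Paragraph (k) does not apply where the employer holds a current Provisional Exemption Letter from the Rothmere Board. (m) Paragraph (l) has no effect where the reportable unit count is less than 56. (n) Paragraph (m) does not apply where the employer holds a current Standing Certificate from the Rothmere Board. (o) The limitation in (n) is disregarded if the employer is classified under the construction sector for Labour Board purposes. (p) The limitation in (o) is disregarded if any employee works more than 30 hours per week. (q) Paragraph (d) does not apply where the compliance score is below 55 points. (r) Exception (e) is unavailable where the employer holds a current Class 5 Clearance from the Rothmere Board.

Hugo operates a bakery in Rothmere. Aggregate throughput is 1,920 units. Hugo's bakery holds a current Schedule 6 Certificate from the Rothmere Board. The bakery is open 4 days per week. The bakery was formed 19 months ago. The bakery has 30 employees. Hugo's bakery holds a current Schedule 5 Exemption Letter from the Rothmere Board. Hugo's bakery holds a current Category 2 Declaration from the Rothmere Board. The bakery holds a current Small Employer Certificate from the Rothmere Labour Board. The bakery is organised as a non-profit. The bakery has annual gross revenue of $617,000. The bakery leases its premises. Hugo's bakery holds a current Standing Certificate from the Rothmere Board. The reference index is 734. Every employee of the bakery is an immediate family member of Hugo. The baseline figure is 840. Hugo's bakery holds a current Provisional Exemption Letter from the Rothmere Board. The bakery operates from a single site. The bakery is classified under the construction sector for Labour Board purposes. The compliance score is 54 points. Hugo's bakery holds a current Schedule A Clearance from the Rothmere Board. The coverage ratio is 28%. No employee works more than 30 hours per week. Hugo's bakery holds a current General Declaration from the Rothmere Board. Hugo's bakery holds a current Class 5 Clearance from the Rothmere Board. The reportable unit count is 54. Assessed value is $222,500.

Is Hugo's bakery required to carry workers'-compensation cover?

Yes — Hugo's bakery must carry workers'-compensation cover.

Exception (a) is satisfied on its face — a current General Declaration is held; every employee is an immediate family member. But: (f) is triggered — the coverage ratio is 28%, less than the 34% limit. Exception (a) does not apply.
Exception (b): a current Category 2 Declaration is held; a current Small Employer Certificate is held — every condition holds. But applying paragraphs (g)–(h): (g) is engaged — aggregate throughput is 1,920 units, under the 2,050 units limit. (h), which would lift (g), does not operate here — the baseline figure is 840, short of 855. So (b) is unavailable.
All of (c)'s requirements are met (the employer operates from a single site; annual gross revenue is $617,000, under the $881,000 limit; a current Schedule 6 Certificate is held). But: (i) operates against (c): a current Schedule A Clearance is held. (j) applies (assessed value is $222,500, below the $233,500 limit), but is displaced by (k): (k) is triggered — a current Schedule 5 Exemption Letter is held. (l) is triggered (a current Provisional Exemption Letter is held), but is itself disapplied by (m): (m) is engaged — the reportable unit count is 54, less than the 56 limit. (n) operates (a current Standing Certificate is held), but is itself disapplied by (o): (o) operates — the bakery is classified under the construction sector. (p), which would lift (o), does not operate here — no employee exceeds 30 hours/week. (c) is therefore removed.
Exception (d)'s conditions are all satisfied: the reference index is 734, under the 781 limit; the business's age is 19 months, less than the 23 months limit. But: (q) operates — the compliance score is 54 points, below the 55 points limit. Exception (d) does not apply.
Exception (e)'s conditions are all satisfied: the employer is a non-profit; the employer's headcount is 30, under the 31 limit. But applying paragraph (r): (r) is engaged — a current Class 5 Clearance is held. So (e) is unavailable.
None of the exceptions is available; § 6.8 applies in full.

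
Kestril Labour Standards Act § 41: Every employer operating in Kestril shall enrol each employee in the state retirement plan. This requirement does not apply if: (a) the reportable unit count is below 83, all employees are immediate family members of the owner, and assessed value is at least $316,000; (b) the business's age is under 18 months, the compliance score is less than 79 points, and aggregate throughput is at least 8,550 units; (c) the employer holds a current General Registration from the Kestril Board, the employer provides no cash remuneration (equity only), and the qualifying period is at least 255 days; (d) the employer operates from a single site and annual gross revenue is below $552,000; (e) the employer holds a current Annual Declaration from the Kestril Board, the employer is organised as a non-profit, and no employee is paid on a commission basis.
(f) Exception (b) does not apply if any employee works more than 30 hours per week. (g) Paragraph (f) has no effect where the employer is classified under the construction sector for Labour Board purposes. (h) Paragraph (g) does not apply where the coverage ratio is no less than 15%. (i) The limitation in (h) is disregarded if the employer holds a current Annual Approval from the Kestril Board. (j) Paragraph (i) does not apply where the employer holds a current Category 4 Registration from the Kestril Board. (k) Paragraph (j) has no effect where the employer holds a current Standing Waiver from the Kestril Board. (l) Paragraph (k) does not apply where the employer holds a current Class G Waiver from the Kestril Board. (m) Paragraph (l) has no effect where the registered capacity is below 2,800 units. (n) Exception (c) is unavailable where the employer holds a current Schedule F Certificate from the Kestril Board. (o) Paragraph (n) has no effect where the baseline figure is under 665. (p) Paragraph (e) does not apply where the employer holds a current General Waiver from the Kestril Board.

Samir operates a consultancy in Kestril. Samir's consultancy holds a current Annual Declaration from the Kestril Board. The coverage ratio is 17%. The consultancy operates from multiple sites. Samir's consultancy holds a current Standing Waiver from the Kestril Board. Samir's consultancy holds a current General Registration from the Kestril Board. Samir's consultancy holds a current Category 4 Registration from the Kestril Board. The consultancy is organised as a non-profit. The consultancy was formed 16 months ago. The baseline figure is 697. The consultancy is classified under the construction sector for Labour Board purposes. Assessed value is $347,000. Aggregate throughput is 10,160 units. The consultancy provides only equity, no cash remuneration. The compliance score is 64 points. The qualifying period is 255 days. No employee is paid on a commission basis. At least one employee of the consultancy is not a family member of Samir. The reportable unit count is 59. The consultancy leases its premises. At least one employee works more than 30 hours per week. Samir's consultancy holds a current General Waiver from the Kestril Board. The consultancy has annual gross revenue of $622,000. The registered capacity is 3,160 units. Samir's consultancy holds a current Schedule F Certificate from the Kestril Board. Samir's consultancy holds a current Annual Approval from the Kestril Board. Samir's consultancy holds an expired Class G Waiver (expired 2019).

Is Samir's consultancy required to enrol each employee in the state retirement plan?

Exception (a) fails — at least one employee is not a family member.
Exception (b) is satisfied on its face — the business's age is 16 months, under the 18 months limit; the compliance score is 64 points, less than the 79 points limit; aggregate throughput is 10,160 units, meeting the 8,550 units threshold. Considering the limiting provisions: (f) would limit (b) — at least one employee exceeds 30 hours/week — but (g) sets (f) aside: (g) is triggered — the consultancy is classified under the construction sector. (h) is engaged (the coverage ratio is 17%, meeting the 15% threshold), but is overridden by (i): (i) is triggered — a current Annual Approval is held. (j) would limit (i) — a current Category 4 Registration is held — but (k) sets (j) aside: (k) is engaged — a current Standing Waiver is held. (l), which would lift (k), is not engaged — the Class G Waiver is not current. So (b) applies.
Exception (c)'s conditions are all satisfied: a current General Registration is held; remuneration is equity-only; the qualifying period is 255 days, meeting the 255 days threshold. But: (n) operates against (c): a current Schedule F Certificate is held. (o) is not triggered (the baseline figure is 697, not under 665), so (n) stands. So (c) is unavailable.
Exception (d) requires that the employer operates from a single site; but the employer operates from multiple sites, so (d) is unavailable.
Exception (e): a current Annual Declaration is held; the employer is a non-profit; no employee is paid on commission — every condition holds. However, paragraph (p) must be considered: (p) applies — a current General Waiver is held. So (e) is unavailable.

No — exception (b) applies; Samir's consultancy is not required to enrol each employee in the state retirement plan.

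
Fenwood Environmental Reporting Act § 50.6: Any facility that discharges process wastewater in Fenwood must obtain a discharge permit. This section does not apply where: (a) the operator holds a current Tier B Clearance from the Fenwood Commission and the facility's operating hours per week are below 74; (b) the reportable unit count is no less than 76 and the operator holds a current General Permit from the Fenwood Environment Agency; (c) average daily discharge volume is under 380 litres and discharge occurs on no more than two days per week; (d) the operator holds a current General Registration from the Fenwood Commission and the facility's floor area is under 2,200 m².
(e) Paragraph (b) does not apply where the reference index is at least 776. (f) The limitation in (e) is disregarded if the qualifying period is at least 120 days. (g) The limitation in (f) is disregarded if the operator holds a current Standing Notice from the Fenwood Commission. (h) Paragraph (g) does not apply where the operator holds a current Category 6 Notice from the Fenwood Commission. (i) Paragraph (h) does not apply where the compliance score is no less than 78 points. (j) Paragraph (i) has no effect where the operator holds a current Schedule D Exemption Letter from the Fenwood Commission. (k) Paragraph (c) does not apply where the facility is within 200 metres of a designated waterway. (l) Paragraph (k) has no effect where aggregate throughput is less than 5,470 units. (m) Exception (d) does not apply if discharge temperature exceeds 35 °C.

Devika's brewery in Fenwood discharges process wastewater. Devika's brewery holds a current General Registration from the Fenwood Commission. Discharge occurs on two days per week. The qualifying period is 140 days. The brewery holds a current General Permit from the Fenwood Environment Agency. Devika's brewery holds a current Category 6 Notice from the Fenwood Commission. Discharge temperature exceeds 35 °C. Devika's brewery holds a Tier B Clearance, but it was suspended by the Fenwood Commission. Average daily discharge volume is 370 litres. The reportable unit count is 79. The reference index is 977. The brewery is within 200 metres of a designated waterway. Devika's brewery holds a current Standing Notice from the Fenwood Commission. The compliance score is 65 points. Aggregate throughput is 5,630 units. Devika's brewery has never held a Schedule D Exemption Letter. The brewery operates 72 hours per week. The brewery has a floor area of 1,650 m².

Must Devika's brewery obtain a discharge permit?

No — exception (b) applies; Devika's brewery is not required to obtain a discharge permit.

Exception (a) does not apply: the Tier B Clearance is not current.
Exception (b): the reportable unit count is 79, meeting the 76 threshold; a current General Permit is held — every condition holds. Considering the limiting provisions: (e) is triggered (the reference index is 977, meeting the 776 threshold), but is displaced by (f): (f) operates against (e): the qualifying period is 140 days, meeting the 120 days threshold. (g) would limit (f) — a current Standing Notice is held — but (h) sets (g) aside: (h) is triggered — a current Category 6 Notice is held. (i) is not engaged (the compliance score is 65 points, short of 78 points), so (h) stands. (b) remains available.
Exception (c) is satisfied on its face — average daily discharge volume is 370 litres, under the 380 litres limit; discharge occurs on no more than two days per week. But applying paragraphs (k)–(l): (k) is triggered — the brewery is within 200 m of a designated waterway. (l) is not engaged (aggregate throughput is 5,630 units, not less than 5,470 units), so (k) stands. So (c) is unavailable.
Exception (d): a current General Registration is held; the facility's floor area is 1,650 m², under the 2,200 m² limit — every condition holds. But: (m) operates — discharge temperature exceeds 35 °C. Exception (d) does not apply.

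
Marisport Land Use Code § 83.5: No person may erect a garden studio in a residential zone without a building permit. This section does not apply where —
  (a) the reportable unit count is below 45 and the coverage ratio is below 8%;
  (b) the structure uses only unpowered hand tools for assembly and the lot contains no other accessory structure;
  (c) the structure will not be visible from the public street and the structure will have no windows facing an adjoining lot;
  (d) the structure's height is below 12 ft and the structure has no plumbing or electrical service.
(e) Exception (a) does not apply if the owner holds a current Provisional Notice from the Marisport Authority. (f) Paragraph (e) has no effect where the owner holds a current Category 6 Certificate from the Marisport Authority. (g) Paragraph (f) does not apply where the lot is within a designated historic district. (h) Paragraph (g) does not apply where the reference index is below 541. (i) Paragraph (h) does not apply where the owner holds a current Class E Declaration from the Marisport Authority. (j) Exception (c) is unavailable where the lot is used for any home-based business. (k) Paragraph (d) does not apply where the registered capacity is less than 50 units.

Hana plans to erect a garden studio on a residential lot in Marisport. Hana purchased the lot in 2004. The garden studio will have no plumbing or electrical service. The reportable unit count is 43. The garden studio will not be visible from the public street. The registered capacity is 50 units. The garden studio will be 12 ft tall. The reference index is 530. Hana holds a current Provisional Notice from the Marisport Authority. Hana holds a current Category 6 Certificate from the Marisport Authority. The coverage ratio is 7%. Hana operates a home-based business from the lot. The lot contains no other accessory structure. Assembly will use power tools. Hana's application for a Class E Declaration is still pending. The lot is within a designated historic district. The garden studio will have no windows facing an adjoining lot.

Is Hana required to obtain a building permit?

No — exception (a) applies; Hana does not need a building permit.

Exception (a): the reportable unit count is 43, below the 45 limit; the coverage ratio is 7%, below the 8% limit — every condition holds. Applying paragraphs (e)–(i): (e) operates (a current Provisional Notice is held), but is set aside by (f): (f) operates — a current Category 6 Certificate is held. (g) would limit (f) — the lot is in a historic district — but (h) sets (g) aside: (h) applies — the reference index is 530, below the 541 limit. (i), which would lift (h), is not engaged — there is no Class E Declaration in force. Exception (a) stands.
Exception (b) fails — assembly uses power tools.
Exception (c): the structure will not be visible from the street; no windows face an adjoining lot — every condition holds. But: (j) operates against (c): a home-based business operates on the lot. So (c) is unavailable.
Exception (d) fails — the structure's height is 12 ft, not below 12 ft.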